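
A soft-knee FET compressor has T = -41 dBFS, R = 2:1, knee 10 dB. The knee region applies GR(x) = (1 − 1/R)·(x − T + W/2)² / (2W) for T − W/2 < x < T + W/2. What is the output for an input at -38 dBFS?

-39.6 dBFS

x − T + W/2 = -38 − (-41) + 5 = 8.
GR = (1 − 1/2) × 8² / 20 = 0.5 × 64 / 20 = 1.6 dB.
Output = -38 − 1.6 = -39.6 dBFS.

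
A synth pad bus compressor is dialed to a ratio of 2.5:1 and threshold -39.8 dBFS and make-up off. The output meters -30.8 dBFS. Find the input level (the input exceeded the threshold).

-17.3 dBFS

The compressed level sits -30.8 − (-39.8) = 9 dB over threshold.
Before 2.5:1 compression the overshoot was 9 × 2.5 = 22.5 dB, so input = -39.8 + 22.5 = -17.3 dBFS.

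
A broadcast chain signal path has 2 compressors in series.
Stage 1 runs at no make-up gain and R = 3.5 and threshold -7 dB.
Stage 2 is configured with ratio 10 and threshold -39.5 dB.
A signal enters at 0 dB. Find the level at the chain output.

Stage 1: overshoot 7 dB → 7/3.5 = 2 dB → -5 dB.
Stage 2: overshoot 34.5 dB → 34.5/10 = 3.45 dB → -36.05 dB.

-36.05 dB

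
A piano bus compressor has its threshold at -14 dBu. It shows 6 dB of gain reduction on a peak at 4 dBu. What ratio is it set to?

Input overshoot = 4 − (-14) = 18 dB.
Output overshoot = 18 − 6 = 12 dB.
Ratio = input overshoot / output overshoot = 18 / 12 = 1.5.

1.5:1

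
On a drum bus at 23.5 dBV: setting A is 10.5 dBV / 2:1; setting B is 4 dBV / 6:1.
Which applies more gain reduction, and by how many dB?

A: 13 dB over, compressed to 6.5 dB over, so 6.5 dB of GR.
B: 19.5 dB over, compressed to 3.25 dB over, so 16.25 dB of GR.
B applies 9.75 dB more gain reduction.

B, by 9.75 dB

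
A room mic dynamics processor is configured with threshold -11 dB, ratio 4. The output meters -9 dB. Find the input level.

-3 dB

Post-compression overshoot = -9 − (-11) = 2 dB.
Undo the ratio: input overshoot = 2 × 4 = 8 dB, giving input = -3 dB.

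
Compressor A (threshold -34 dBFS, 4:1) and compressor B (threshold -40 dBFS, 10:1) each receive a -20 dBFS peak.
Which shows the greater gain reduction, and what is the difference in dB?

B, by 7.5 dB

A: overshoot 14 dB → output overshoot 3.5 dB → GR 10.5 dB.
B: overshoot 20 dB → output overshoot 2 dB → GR 18 dB.
B reduces 7.5 dB more.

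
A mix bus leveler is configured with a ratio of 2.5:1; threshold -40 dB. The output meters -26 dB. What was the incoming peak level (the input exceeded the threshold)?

Post-compression overshoot = -26 − (-40) = 14 dB.
Undo the ratio: input overshoot = 14 × 2.5 = 35 dB, giving input = -5 dB.

-5 dB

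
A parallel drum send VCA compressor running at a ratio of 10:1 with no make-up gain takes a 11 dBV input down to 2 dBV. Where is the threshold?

1 dBV

Gain reduction = 11 − 2 = 9 dB; output overshoot = GR / (R − 1) = 9 / 9 = 1 dB.
Threshold = output − output overshoot = 2 − 1 = 1 dBV.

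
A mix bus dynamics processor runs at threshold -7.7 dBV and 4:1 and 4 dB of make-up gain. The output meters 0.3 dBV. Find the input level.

8.3 dBV

Before make-up, the level was 0.3 − 4 = -3.7 dBV.
Post-compression overshoot = -3.7 − (-7.7) = 4 dB.
Undo the ratio: input overshoot = 4 × 4 = 16 dB, giving input = 8.3 dBV.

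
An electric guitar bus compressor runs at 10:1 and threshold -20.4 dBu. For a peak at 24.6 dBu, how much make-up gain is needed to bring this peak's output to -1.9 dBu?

The peak compresses to -20.4 + 45/10 = -15.9 dBu.
To reach -1.9 dBu requires -1.9 − (-15.9) = 14 dB of make-up.

14 dB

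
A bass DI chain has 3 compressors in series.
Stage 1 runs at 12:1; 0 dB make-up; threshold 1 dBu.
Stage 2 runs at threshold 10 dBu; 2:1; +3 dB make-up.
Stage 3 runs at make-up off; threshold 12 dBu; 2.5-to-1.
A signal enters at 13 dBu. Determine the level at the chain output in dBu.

5 dBu

Stage 1: overshoot 12 dB → 12/12 = 1 dB → 2 dBu.
Stage 2: 2 dBu ≤ 10 dBu, so stage 2 doesn't engage; make-up brings it to 5 dBu.
Stage 3: below threshold (5 ≤ 12); passes unchanged; output 5 dBu.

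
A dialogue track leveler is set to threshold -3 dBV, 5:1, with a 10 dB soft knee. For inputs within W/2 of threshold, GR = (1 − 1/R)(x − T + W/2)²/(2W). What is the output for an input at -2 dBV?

-3.44 dBV

x − T + W/2 = -2 − (-3) + 5 = 6.
GR = (1 − 1/5) × 6² / 20 = 0.8 × 36 / 20 = 1.44 dB.
Output = -2 − 1.44 = -3.44 dBV.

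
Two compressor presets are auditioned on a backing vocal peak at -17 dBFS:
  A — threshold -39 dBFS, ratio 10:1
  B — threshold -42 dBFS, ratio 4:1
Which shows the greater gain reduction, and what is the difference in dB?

A, by 1.05 dB

A: overshoot 22 dB → output overshoot 2.2 dB → GR 19.8 dB.
B: overshoot 25 dB → output overshoot 6.25 dB → GR 18.75 dB.
Difference: 1.05 dB in favour of A.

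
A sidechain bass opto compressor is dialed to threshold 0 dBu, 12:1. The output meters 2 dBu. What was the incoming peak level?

24 dBu

Post-compression overshoot = 2 − 0 = 2 dB.
Undo the ratio: input overshoot = 2 × 12 = 24 dB, giving input = 24 dBu.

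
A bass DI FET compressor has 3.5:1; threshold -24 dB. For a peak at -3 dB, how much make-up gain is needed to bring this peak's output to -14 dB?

Without make-up, output = threshold + overshoot/3.5 = -24 + 6 = -18 dB.
Gap to target: 4 dB.

4 dB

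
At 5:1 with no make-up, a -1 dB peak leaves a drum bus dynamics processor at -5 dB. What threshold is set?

Input is 5 dB above T (since output overshoot × R = input overshoot: (-5 − T)·5 = -1 − T gives T = -6 dB).
Check: -6 + (-1 − (-6))/5 = -6 + 1 = -5 dB. ✓

-6 dB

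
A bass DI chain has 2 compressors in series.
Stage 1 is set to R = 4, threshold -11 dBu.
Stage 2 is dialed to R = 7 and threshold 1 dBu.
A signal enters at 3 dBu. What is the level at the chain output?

-7.5 dBu

Stage 1: overshoot 14 dB → 14/4 = 3.5 dB → -7.5 dBu.
Stage 2: -7.5 dBu is at or below the 1 dBu threshold — no compression; output -7.5 dBu.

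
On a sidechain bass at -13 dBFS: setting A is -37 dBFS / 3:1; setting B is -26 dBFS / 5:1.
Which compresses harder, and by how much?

A, by 5.6 dB

A: overshoot 24 dB → output overshoot 8 dB → GR 16 dB.
B: overshoot 13 dB → output overshoot 2.6 dB → GR 10.4 dB.
A reduces 5.6 dB more.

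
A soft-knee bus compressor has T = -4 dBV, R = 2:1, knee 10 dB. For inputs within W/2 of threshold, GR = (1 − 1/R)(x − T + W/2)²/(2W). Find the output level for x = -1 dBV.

-2.6 dBV

x − T + W/2 = -1 − (-4) + 5 = 8.
GR = (1 − 1/2) × 8² / 20 = 0.5 × 64 / 20 = 1.6 dB.
Output = -1 − 1.6 = -2.6 dBV.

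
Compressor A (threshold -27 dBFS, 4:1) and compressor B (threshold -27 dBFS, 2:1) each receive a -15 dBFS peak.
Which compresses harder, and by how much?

A: GR = 12 − 12/4 = 9 dB.
B: GR = 12 − 12/2 = 6 dB.
A reduces 3 dB more.

A, by 3 dB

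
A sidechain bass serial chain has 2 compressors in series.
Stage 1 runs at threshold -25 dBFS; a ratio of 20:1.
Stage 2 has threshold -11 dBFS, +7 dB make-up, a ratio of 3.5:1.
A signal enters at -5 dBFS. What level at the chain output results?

-17 dBFS

Stage 1: overshoot 20 dB → 20/20 = 1 dB → -24 dBFS.
Stage 2: -24 dBFS is at or below the -11 dBFS threshold — no compression; make-up brings it to -17 dBFS.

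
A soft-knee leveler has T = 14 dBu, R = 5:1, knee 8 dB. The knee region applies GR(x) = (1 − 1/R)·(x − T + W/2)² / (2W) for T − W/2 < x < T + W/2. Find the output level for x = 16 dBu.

x − T + W/2 = 16 − 14 + 4 = 6.
GR = (1 − 1/5) × 6² / 16 = 0.8 × 36 / 16 = 1.8 dB.
Output = 16 − 1.8 = 14.2 dBu.

14.2 dBu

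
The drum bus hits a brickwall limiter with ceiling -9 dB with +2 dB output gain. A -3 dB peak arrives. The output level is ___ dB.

-7 dB

The limiter clamps the peak to its -9 dB ceiling.
Output gain then adds 2 dB: -9 + 2 = -7 dB.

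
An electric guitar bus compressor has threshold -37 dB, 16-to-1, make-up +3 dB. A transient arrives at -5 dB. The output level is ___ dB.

-32 dB

The input is 32 dB above the -37 dB threshold.
16:1 compression reduces that to 32/16 = 2 dB over.
Output = -37 + 2 = -35 dB; make-up adds 3 dB, giving -32 dB.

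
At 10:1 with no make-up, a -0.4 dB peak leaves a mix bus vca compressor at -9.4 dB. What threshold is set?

Let T be the threshold. Output overshoot = (input overshoot)/R, so -9.4 − T = (-0.4 − T)/10.
10·(-9.4 − T) = -0.4 − T → 9·T = -94 − (-0.4) = -93.6.
T = -93.6/9 = -10.4 dB.

-10.4 dB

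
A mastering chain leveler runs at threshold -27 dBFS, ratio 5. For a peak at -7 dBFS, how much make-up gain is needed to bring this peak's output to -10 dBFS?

Overshoot 20 dB → 20/5 = 4 dB after compression, so the compressed level is -27 + 4 = -23 dBFS.
Make-up = target − compressed = -10 − (-23) = 13 dB.

13 dB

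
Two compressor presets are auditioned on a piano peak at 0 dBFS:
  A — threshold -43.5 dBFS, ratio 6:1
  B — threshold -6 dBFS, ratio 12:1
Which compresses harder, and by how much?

A: overshoot 43.5 dB → output overshoot 7.25 dB → GR 36.25 dB.
B: overshoot 6 dB → output overshoot 0.5 dB → GR 5.5 dB.
A reduces 30.75 dB more.

A, by 30.75 dB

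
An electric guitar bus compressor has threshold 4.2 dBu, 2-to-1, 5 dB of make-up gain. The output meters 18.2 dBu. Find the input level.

22.2 dBu

Stripping the +5 dB make-up gives 13.2 dBu at the gain stage.
That's 9 dB above the 4.2 dBu threshold.
Input overshoot = R × output overshoot = 18 dB → input = 4.2 + 18 = 22.2 dBu.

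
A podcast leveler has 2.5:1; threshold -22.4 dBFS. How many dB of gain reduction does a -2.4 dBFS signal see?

12 dB

The signal is 20 dB above threshold.
At 2.5:1, output sits 20/2.5 = 8 dB above threshold.
So the signal is attenuated by 20 − 8 = 12 dB.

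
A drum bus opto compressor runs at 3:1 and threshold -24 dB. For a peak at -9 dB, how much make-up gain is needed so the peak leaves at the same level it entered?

Without make-up, output = threshold + overshoot/3 = -24 + 5 = -19 dB.
Gap to target: 10 dB.

10 dB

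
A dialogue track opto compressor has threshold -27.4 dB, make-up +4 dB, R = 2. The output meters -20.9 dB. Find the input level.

-22.4 dB

Remove make-up: -20.9 − 4 = -24.9 dB.
The compressed level sits -24.9 − (-27.4) = 2.5 dB over threshold.
Undo the ratio: input overshoot = 2.5 × 2 = 5 dB, giving input = -22.4 dB.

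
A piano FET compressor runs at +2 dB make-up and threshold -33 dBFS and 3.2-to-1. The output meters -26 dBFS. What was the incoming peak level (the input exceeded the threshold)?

Before make-up, the level was -26 − 2 = -28 dBFS.
That's 5 dB above the -33 dBFS threshold.
Undo the ratio: input overshoot = 5 × 3.2 = 16 dB, giving input = -17 dBFS.

-17 dBFS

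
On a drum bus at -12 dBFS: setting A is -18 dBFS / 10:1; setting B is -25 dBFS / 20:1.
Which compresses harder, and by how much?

A: GR = 6 − 6/10 = 5.4 dB.
B: GR = 13 − 13/20 = 12.35 dB.
B reduces 6.95 dB more.

B, by 6.95 dB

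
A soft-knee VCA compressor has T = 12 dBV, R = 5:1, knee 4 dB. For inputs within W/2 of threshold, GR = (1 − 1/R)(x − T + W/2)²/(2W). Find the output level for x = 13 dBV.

12.1 dBV

x − T + W/2 = 13 − 12 + 2 = 3.
GR = (1 − 1/5) × 3² / 8 = 0.8 × 9 / 8 = 0.9 dB.
Output = 13 − 0.9 = 12.1 dBV.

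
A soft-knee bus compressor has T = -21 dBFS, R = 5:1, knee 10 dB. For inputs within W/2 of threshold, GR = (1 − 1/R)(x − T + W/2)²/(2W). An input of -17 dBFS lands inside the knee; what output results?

x − T + W/2 = -17 − (-21) + 5 = 9.
GR = (1 − 1/5) × 9² / 20 = 0.8 × 81 / 20 = 3.24 dB.
Output = -17 − 3.24 = -20.24 dBFS.

-20.24 dBFS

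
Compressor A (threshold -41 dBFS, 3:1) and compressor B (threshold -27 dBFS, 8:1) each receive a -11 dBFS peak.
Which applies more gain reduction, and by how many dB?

A: overshoot 30 dB → output overshoot 10 dB → GR 20 dB.
B: overshoot 16 dB → output overshoot 2 dB → GR 14 dB.
A applies 6 dB more gain reduction.

A, by 6 dB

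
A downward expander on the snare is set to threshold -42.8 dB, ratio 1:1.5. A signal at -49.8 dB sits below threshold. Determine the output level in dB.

-53.3 dB

Undershoot = (-42.8) − (-49.8) = 7 dB.
At 1:1.5, that expands to 10.5 dB under threshold.
Output = -42.8 − 10.5 = -53.3 dB.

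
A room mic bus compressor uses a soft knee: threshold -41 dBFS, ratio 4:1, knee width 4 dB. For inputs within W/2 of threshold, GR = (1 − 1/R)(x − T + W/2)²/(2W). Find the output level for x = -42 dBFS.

x − T + W/2 = -42 − (-41) + 2 = 1.
GR = (1 − 1/4) × 1² / 8 = 0.75 × 1 / 8 = 0.09375 dB.
Output = -42 − 0.09375 = -42.09375 dBFS.

-42.09375 dBFS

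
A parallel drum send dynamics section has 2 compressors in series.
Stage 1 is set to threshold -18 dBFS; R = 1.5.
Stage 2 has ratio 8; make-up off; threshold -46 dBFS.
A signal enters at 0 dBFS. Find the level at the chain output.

Stage 1: 18 dB above -18 dBFS, reduced 1.5:1 to 12 dB above → -6 dBFS.
Stage 2: 40 dB above -46 dBFS, reduced 8:1 to 5 dB above → -41 dBFS.

-41 dBFS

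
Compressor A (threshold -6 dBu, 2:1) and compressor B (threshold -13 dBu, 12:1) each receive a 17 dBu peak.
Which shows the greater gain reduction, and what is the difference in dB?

B, by 16 dB

A: 23 dB over, compressed to 11.5 dB over, so 11.5 dB of GR.
B: 30 dB over, compressed to 2.5 dB over, so 27.5 dB of GR.
B reduces 16 dB more.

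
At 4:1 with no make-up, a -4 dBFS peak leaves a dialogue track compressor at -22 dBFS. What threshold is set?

-28 dBFS

Input is 24 dB above T (since output overshoot × R = input overshoot: (-22 − T)·4 = -4 − T gives T = -28 dBFS).
Check: -28 + (-4 − (-28))/4 = -28 + 6 = -22 dBFS. ✓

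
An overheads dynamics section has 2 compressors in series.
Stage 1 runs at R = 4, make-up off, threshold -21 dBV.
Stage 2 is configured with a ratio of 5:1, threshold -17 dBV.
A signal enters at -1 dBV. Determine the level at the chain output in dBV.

-16.8 dBV

Stage 1: overshoot 20 dB → 20/4 = 5 dB → -16 dBV.
Stage 2: overshoot 1 dB → 1/5 = 0.2 dB → -16.8 dBV.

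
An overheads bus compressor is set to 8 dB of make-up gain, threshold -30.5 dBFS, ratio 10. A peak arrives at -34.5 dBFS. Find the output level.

-34.5 dBFS is 4 dB below the -30.5 dBFS threshold, so no gain reduction is applied.
Make-up gain adds 8 dB: -34.5 + 8 = -26.5 dBFS.

-26.5 dBFS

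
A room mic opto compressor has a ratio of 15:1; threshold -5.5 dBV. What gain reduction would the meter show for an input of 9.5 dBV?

14 dB

Overshoot = 9.5 − (-5.5) = 15 dB.
A 15:1 ratio leaves 1 dB of that excess.
So the signal is attenuated by 15 − 1 = 14 dB.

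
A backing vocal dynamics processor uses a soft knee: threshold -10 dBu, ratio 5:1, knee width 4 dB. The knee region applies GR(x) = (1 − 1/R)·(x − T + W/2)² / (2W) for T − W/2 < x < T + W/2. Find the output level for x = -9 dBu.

-9.9 dBu

x − T + W/2 = -9 − (-10) + 2 = 3.
GR = (1 − 1/5) × 3² / 8 = 0.8 × 9 / 8 = 0.9 dB.
Output = -9 − 0.9 = -9.9 dBu.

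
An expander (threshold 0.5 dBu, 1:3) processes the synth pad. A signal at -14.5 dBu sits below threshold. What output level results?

-44.5 dBu

Below threshold, a 1:3 expander applies gain = (3−1)×(T − x) of attenuation.
(3−1) × 15 = 30 dB, so output = -14.5 − 30 = -44.5 dBu.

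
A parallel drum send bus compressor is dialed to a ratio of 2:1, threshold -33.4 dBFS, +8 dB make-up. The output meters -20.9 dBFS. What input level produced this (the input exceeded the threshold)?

-24.4 dBFS

Stripping the +8 dB make-up gives -28.9 dBFS at the gain stage.
The compressed level sits -28.9 − (-33.4) = 4.5 dB over threshold.
Before 2:1 compression the overshoot was 4.5 × 2 = 9 dB, so input = -33.4 + 9 = -24.4 dBFS.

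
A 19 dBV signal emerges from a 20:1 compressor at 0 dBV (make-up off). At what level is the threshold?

Input is 20 dB above T (since output overshoot × R = input overshoot: (0 − T)·20 = 19 − T gives T = -1 dBV).
Check: -1 + (19 − (-1))/20 = -1 + 1 = 0 dBV. ✓

-1 dBV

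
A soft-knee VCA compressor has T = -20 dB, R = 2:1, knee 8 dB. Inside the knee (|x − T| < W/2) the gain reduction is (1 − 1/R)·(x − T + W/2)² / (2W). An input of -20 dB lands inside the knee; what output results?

-20.5 dB

x − T + W/2 = -20 − (-20) + 4 = 4.
GR = (1 − 1/2) × 4² / 16 = 0.5 × 16 / 16 = 0.5 dB.
Output = -20 − 0.5 = -20.5 dB.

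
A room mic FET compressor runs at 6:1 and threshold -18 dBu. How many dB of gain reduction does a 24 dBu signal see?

24 dBu exceeds the threshold by 42 dB.
A 6:1 ratio leaves 7 dB of that excess.
GR = overshoot in − overshoot out = 42 − 7 = 35 dB.

35 dB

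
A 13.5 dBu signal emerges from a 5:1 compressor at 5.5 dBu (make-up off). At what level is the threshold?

3.5 dBu

Let T be the threshold. Output overshoot = (input overshoot)/R, so 5.5 − T = (13.5 − T)/5.
5·(5.5 − T) = 13.5 − T → 4·T = 27.5 − 13.5 = 14.
T = 14/4 = 3.5 dBu.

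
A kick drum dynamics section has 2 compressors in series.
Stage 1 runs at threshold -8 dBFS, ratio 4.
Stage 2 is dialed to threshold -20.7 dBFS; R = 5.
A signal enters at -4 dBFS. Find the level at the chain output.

-17.96 dBFS

Stage 1: -4 dBFS is 4 dB over -8 dBFS; at 4:1 that becomes 1 dB over, giving -7 dBFS.
Stage 2: overshoot 13.7 dB → 13.7/5 = 2.74 dB → -17.96 dBFS.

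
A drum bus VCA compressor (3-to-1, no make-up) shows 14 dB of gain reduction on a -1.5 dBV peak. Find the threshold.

Input is 21 dB above T (since output overshoot × R = input overshoot: (-15.5 − T)·3 = -1.5 − T gives T = -22.5 dBV).
Check: -22.5 + (-1.5 − (-22.5))/3 = -22.5 + 7 = -15.5 dBV. ✓

-22.5 dBV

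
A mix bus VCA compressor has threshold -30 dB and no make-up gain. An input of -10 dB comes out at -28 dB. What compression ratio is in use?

10:1

Input overshoot = -10 − (-30) = 20 dB; output overshoot = -28 − (-30) = 2 dB.
Ratio = 20 / 2 = 10.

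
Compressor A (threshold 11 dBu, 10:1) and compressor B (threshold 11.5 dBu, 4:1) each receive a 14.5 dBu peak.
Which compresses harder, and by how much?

A, by 0.9 dB

A: overshoot 3.5 dB → output overshoot 0.35 dB → GR 3.15 dB.
B: overshoot 3 dB → output overshoot 0.75 dB → GR 2.25 dB.
Difference: 0.9 dB in favour of A.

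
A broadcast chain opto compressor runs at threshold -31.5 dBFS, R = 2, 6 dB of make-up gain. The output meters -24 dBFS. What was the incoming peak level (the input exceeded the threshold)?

Before make-up, the level was -24 − 6 = -30 dBFS.
That's 1.5 dB above the -31.5 dBFS threshold.
Input overshoot = R × output overshoot = 3 dB → input = -31.5 + 3 = -28.5 dBFS.

-28.5 dBFS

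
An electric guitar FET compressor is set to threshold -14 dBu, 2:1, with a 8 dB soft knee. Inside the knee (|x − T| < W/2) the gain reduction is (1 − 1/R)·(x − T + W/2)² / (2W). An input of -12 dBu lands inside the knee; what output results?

x − T + W/2 = -12 − (-14) + 4 = 6.
GR = (1 − 1/2) × 6² / 16 = 0.5 × 36 / 16 = 1.125 dB.
Output = -12 − 1.125 = -13.125 dBu.

-13.125 dBu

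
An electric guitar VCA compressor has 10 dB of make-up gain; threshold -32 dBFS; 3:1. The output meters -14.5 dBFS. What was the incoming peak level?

-9.5 dBFS

Before make-up, the level was -14.5 − 10 = -24.5 dBFS.
The compressed level sits -24.5 − (-32) = 7.5 dB over threshold.
Input overshoot = R × output overshoot = 22.5 dB → input = -32 + 22.5 = -9.5 dBFS.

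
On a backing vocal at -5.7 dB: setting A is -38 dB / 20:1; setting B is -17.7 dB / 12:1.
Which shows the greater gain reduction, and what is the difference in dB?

A, by 19.685 dB

A: 32.3 dB over, compressed to 1.615 dB over, so 30.685 dB of GR.
B: 12 dB over, compressed to 1 dB over, so 11 dB of GR.
A reduces 19.685 dB more.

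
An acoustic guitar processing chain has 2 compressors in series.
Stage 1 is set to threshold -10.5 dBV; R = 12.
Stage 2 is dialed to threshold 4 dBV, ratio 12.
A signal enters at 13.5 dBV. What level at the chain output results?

Stage 1: overshoot 24 dB → 24/12 = 2 dB → -8.5 dBV.
Stage 2: -8.5 dBV is at or below the 4 dBV threshold — no compression; output -8.5 dBV.

-8.5 dBV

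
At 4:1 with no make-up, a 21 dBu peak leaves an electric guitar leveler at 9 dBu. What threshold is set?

Let T be the threshold. Output overshoot = (input overshoot)/R, so 9 − T = (21 − T)/4.
4·(9 − T) = 21 − T → 3·T = 36 − 21 = 15.
T = 15/3 = 5 dBu.

5 dBu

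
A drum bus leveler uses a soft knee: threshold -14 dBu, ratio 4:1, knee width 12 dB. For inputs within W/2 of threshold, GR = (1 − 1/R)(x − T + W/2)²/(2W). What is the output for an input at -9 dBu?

-12.78125 dBu

x − T + W/2 = -9 − (-14) + 6 = 11.
GR = (1 − 1/4) × 11² / 24 = 0.75 × 121 / 24 = 3.78125 dB.
Output = -9 − 3.78125 = -12.78125 dBu.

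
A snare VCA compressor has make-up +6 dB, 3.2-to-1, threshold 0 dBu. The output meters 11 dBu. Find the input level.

Stripping the +6 dB make-up gives 5 dBu at the gain stage.
That's 5 dB above the 0 dBu threshold.
Undo the ratio: input overshoot = 5 × 3.2 = 16 dB, giving input = 16 dBu.

16 dBu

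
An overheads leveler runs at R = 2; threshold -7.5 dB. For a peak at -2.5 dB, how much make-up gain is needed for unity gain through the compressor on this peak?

Overshoot 5 dB → 5/2 = 2.5 dB after compression, so the compressed level is -7.5 + 2.5 = -5 dB.
Make-up = target − compressed = -2.5 − (-5) = 2.5 dB.

2.5 dB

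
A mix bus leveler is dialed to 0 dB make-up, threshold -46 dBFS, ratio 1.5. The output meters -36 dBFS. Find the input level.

The compressed level sits -36 − (-46) = 10 dB over threshold.
Input overshoot = R × output overshoot = 15 dB → input = -46 + 15 = -31 dBFS.

-31 dBFS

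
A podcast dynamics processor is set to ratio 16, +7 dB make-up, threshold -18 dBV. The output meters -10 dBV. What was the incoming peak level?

Before make-up, the level was -10 − 7 = -17 dBV.
That's 1 dB above the -18 dBV threshold.
Undo the ratio: input overshoot = 1 × 16 = 16 dB, giving input = -2 dBV.

-2 dBV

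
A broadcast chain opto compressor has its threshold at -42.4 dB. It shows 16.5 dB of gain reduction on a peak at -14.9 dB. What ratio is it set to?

Input overshoot = -14.9 − (-42.4) = 27.5 dB.
Output overshoot = 27.5 − 16.5 = 11 dB.
Ratio = input overshoot / output overshoot = 27.5 / 11 = 2.5.

2.5:1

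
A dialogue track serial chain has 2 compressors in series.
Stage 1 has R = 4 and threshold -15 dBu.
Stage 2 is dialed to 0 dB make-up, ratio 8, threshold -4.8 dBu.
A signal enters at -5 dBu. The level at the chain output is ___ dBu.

Stage 1: overshoot 10 dB → 10/4 = 2.5 dB → -12.5 dBu.
Stage 2: -12.5 dBu ≤ -4.8 dBu, so stage 2 doesn't engage; output -12.5 dBu.

-12.5 dBu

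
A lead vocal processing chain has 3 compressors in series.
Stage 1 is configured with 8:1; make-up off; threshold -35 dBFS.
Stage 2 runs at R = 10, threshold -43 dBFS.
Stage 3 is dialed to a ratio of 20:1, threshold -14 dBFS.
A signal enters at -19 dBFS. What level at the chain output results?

Stage 1: -19 dBFS is 16 dB over -35 dBFS; at 8:1 that becomes 2 dB over, giving -33 dBFS.
Stage 2: overshoot 10 dB → 10/10 = 1 dB → -42 dBFS.
Stage 3: -42 dBFS ≤ -14 dBFS, so stage 3 doesn't engage; output -42 dBFS.

-42 dBFS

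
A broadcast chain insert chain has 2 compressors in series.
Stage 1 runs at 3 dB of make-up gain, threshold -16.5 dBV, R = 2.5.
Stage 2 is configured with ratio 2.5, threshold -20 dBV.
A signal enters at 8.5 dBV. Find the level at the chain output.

-13.4 dBV

Stage 1: overshoot 25 dB → 25/2.5 = 10 dB → -6.5 dBV; +3 dB make-up → -3.5 dBV.
Stage 2: overshoot 16.5 dB → 16.5/2.5 = 6.6 dB → -13.4 dBV.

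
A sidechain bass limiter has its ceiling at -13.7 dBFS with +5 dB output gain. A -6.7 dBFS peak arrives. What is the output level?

A brickwall limiter is an ∞:1 compressor: any input above the ceiling is clamped to -13.7 dBFS.
Output gain then adds 5 dB: -13.7 + 5 = -8.7 dBFS.

-8.7 dBFS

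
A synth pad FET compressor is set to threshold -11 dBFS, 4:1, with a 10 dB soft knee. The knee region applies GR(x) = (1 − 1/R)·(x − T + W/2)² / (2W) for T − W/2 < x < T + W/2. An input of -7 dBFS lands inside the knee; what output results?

x − T + W/2 = -7 − (-11) + 5 = 9.
GR = (1 − 1/4) × 9² / 20 = 0.75 × 81 / 20 = 3.0375 dB.
Output = -7 − 3.0375 = -10.0375 dBFS.

-10.0375 dBFS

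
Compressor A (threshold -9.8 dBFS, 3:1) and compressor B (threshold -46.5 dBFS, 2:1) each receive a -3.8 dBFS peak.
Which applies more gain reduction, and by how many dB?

B, by 17.35 dB

A: 6 dB over, compressed to 2 dB over, so 4 dB of GR.
B: 42.7 dB over, compressed to 21.35 dB over, so 21.35 dB of GR.
B applies 17.35 dB more gain reduction.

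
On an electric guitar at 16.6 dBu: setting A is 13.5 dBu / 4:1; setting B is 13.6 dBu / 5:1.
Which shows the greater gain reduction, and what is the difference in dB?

A: 3.1 dB over, compressed to 0.775 dB over, so 2.325 dB of GR.
B: 3 dB over, compressed to 0.6 dB over, so 2.4 dB of GR.
B reduces 0.075 dB more.

B, by 0.075 dB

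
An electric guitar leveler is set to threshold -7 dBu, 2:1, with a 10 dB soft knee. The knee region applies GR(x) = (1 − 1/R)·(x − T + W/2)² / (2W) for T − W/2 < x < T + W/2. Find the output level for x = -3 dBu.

-5.025 dBu

x − T + W/2 = -3 − (-7) + 5 = 9.
GR = (1 − 1/2) × 9² / 20 = 0.5 × 81 / 20 = 2.025 dB.
Output = -3 − 2.025 = -5.025 dBu.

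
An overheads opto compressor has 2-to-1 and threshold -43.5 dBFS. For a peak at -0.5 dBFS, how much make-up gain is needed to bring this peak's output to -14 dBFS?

Without make-up, output = threshold + overshoot/2 = -43.5 + 21.5 = -22 dBFS.
Gap to target: 8 dB.

8 dB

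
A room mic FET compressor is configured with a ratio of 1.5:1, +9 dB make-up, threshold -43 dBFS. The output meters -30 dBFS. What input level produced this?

Before make-up, the level was -30 − 9 = -39 dBFS.
The compressed level sits -39 − (-43) = 4 dB over threshold.
Input overshoot = R × output overshoot = 6 dB → input = -43 + 6 = -37 dBFS.

-37 dBFS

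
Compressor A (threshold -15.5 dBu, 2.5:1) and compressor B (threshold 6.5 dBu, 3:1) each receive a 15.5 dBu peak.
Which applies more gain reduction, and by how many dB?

A: overshoot 31 dB → output overshoot 12.4 dB → GR 18.6 dB.
B: overshoot 9 dB → output overshoot 3 dB → GR 6 dB.
A applies 12.6 dB more gain reduction.

A, by 12.6 dB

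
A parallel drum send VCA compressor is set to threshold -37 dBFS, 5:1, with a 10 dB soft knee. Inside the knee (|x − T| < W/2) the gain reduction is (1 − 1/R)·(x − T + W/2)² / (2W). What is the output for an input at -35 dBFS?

x − T + W/2 = -35 − (-37) + 5 = 7.
GR = (1 − 1/5) × 7² / 20 = 0.8 × 49 / 20 = 1.96 dB.
Output = -35 − 1.96 = -36.96 dBFS.

-36.96 dBFS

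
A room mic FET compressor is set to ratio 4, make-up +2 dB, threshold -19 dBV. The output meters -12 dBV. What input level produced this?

1 dBV

Before make-up, the level was -12 − 2 = -14 dBV.
Post-compression overshoot = -14 − (-19) = 5 dB.
Before 4:1 compression the overshoot was 5 × 4 = 20 dB, so input = -19 + 20 = 1 dBV.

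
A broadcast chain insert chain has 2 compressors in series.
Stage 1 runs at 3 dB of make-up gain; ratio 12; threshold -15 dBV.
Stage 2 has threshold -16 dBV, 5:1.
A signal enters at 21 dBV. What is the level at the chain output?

Stage 1: 36 dB above -15 dBV, reduced 12:1 to 3 dB above → -12 dBV; +3 dB make-up → -9 dBV.
Stage 2: overshoot 7 dB → 7/5 = 1.4 dB → -14.6 dBV.

-14.6 dBV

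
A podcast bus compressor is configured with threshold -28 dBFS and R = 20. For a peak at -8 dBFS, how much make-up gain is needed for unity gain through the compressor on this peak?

Overshoot 20 dB → 20/20 = 1 dB after compression, so the compressed level is -28 + 1 = -27 dBFS.
Make-up = target − compressed = -8 − (-27) = 19 dB.

19 dB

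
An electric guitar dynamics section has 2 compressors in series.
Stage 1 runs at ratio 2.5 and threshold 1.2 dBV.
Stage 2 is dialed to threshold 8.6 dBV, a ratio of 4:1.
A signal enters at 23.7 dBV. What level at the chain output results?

Stage 1: overshoot 22.5 dB → 22.5/2.5 = 9 dB → 10.2 dBV.
Stage 2: 10.2 dBV is 1.6 dB over 8.6 dBV; at 4:1 that becomes 0.4 dB over, giving 9 dBV.

9 dBV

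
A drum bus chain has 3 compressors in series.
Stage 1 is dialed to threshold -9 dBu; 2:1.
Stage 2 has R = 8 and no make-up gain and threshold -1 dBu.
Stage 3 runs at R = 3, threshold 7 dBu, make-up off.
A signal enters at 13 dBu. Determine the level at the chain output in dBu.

-0.625 dBu

Stage 1: 22 dB above -9 dBu, reduced 2:1 to 11 dB above → 2 dBu.
Stage 2: overshoot 3 dB → 3/8 = 0.375 dB → -0.625 dBu.
Stage 3: below threshold (-0.625 ≤ 7); passes unchanged; output -0.625 dBu.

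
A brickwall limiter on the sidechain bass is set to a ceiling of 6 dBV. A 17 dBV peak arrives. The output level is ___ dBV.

At ∞:1, everything above 6 dBV is held at the ceiling.

6 dBV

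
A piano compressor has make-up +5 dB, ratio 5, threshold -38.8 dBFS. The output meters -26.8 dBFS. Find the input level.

Before make-up, the level was -26.8 − 5 = -31.8 dBFS.
The compressed level sits -31.8 − (-38.8) = 7 dB over threshold.
Undo the ratio: input overshoot = 7 × 5 = 35 dB, giving input = -3.8 dBFS.

-3.8 dBFS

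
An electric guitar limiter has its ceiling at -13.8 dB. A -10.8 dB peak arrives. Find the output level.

-13.8 dB

A brickwall limiter is an ∞:1 compressor: any input above the ceiling is clamped to -13.8 dB.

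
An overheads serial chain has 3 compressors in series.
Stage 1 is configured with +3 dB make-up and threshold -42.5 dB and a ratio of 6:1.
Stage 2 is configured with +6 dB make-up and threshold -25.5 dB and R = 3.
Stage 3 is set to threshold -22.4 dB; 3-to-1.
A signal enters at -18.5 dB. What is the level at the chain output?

Stage 1: 24 dB above -42.5 dB, reduced 6:1 to 4 dB above → -38.5 dB; +3 dB make-up → -35.5 dB.
Stage 2: -35.5 dB is at or below the -25.5 dB threshold — no compression; make-up brings it to -29.5 dB.
Stage 3: -29.5 dB ≤ -22.4 dB, so stage 3 doesn't engage; output -29.5 dB.

-29.5 dB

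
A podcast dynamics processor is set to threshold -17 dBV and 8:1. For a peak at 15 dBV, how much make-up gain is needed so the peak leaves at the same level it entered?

28 dB

Overshoot 32 dB → 32/8 = 4 dB after compression, so the compressed level is -17 + 4 = -13 dBV.
Make-up = target − compressed = 15 − (-13) = 28 dB.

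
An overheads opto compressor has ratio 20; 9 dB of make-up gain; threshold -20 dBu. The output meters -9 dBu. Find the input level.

Stripping the +9 dB make-up gives -18 dBu at the gain stage.
Post-compression overshoot = -18 − (-20) = 2 dB.
Undo the ratio: input overshoot = 2 × 20 = 40 dB, giving input = 20 dBu.

20 dBu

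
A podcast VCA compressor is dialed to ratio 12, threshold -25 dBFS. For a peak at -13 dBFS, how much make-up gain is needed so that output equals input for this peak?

11 dB

Overshoot 12 dB → 12/12 = 1 dB after compression, so the compressed level is -25 + 1 = -24 dBFS.
Make-up = target − compressed = -13 − (-24) = 11 dB.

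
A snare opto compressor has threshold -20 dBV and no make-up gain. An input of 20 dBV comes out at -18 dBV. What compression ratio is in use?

Input overshoot = 20 − (-20) = 40 dB; output overshoot = -18 − (-20) = 2 dB.
Ratio = 40 / 2 = 20.

20:1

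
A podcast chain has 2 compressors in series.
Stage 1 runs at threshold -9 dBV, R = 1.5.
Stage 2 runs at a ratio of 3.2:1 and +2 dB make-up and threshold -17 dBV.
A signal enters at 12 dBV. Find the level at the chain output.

Stage 1: overshoot 21 dB → 21/1.5 = 14 dB → 5 dBV.
Stage 2: 22 dB above -17 dBV, reduced 3.2:1 to 6.875 dB above → -10.125 dBV; +2 dB make-up → -8.125 dBV.

-8.125 dBV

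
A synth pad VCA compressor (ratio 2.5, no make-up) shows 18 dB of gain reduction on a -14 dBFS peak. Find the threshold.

Input is 30 dB above T (since output overshoot × R = input overshoot: (-32 − T)·2.5 = -14 − T gives T = -44 dBFS).
Check: -44 + (-14 − (-44))/2.5 = -44 + 12 = -32 dBFS. ✓

-44 dBFS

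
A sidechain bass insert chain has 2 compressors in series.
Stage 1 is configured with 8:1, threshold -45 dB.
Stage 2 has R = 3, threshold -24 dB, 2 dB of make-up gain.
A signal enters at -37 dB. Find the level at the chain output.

Stage 1: 8 dB above -45 dB, reduced 8:1 to 1 dB above → -44 dB.
Stage 2: -44 dB ≤ -24 dB, so stage 2 doesn't engage; make-up brings it to -42 dB.

-42 dB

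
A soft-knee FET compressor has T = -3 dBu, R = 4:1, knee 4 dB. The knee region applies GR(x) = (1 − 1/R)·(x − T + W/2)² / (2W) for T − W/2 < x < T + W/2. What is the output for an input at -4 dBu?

-4.09375 dBu

x − T + W/2 = -4 − (-3) + 2 = 1.
GR = (1 − 1/4) × 1² / 8 = 0.75 × 1 / 8 = 0.09375 dB.
Output = -4 − 0.09375 = -4.09375 dBu.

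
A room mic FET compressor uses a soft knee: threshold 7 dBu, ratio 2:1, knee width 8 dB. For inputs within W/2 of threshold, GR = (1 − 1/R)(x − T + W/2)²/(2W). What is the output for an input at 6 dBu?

x − T + W/2 = 6 − 7 + 4 = 3.
GR = (1 − 1/2) × 3² / 16 = 0.5 × 9 / 16 = 0.28125 dB.
Output = 6 − 0.28125 = 5.71875 dBu.

5.71875 dBu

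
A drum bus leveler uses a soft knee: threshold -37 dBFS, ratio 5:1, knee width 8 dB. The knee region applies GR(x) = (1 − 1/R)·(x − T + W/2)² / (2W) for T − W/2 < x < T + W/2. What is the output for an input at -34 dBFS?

x − T + W/2 = -34 − (-37) + 4 = 7.
GR = (1 − 1/5) × 7² / 16 = 0.8 × 49 / 16 = 2.45 dB.
Output = -34 − 2.45 = -36.45 dBFS.

-36.45 dBFS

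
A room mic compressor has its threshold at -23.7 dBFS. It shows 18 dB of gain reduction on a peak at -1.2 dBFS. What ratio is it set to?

5:1

Input overshoot = -1.2 − (-23.7) = 22.5 dB.
Output overshoot = 22.5 − 18 = 4.5 dB.
Ratio = input overshoot / output overshoot = 22.5 / 4.5 = 5.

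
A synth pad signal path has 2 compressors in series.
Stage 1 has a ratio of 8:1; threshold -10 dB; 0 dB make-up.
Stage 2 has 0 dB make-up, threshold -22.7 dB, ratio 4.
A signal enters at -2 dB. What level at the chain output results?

Stage 1: 8 dB above -10 dB, reduced 8:1 to 1 dB above → -9 dB.
Stage 2: -9 dB is 13.7 dB over -22.7 dB; at 4:1 that becomes 3.425 dB over, giving -19.275 dB.

-19.275 dB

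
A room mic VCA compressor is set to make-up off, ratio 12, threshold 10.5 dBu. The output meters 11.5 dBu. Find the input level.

That's 1 dB above the 10.5 dBu threshold.
Input overshoot = R × output overshoot = 12 dB → input = 10.5 + 12 = 22.5 dBu.

22.5 dBu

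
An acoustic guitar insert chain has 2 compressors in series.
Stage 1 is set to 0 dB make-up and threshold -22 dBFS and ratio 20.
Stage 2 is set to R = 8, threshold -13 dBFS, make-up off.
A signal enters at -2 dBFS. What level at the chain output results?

-21 dBFS

Stage 1: 20 dB above -22 dBFS, reduced 20:1 to 1 dB above → -21 dBFS.
Stage 2: -21 dBFS ≤ -13 dBFS, so stage 2 doesn't engage; output -21 dBFS.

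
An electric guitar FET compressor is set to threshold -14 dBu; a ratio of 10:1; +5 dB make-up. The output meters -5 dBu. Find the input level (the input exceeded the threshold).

26 dBu

Remove make-up: -5 − 5 = -10 dBu.
That's 4 dB above the -14 dBu threshold.
Undo the ratio: input overshoot = 4 × 10 = 40 dB, giving input = 26 dBu.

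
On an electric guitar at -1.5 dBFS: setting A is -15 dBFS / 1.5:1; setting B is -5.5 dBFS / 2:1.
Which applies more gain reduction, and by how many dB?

A, by 2.5 dB

A: GR = 13.5 − 13.5/1.5 = 4.5 dB.
B: GR = 4 − 4/2 = 2 dB.
A reduces 2.5 dB more.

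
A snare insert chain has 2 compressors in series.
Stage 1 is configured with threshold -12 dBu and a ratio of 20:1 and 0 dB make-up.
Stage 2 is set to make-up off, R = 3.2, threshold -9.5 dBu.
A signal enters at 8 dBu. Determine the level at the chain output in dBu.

-11 dBu

Stage 1: 8 dBu is 20 dB over -12 dBu; at 20:1 that becomes 1 dB over, giving -11 dBu.
Stage 2: below threshold (-11 ≤ -9.5); passes unchanged; output -11 dBu.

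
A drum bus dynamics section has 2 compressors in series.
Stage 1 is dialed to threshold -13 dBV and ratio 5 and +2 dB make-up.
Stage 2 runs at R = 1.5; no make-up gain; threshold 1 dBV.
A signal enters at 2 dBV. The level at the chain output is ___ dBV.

Stage 1: overshoot 15 dB → 15/5 = 3 dB → -10 dBV; +2 dB make-up → -8 dBV.
Stage 2: -8 dBV is at or below the 1 dBV threshold — no compression; output -8 dBV.

-8 dBV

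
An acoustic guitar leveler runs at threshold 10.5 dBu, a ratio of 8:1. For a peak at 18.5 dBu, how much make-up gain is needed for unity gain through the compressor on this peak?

Without make-up, output = threshold + overshoot/8 = 10.5 + 1 = 11.5 dBu.
Gap to target: 7 dB.

7 dB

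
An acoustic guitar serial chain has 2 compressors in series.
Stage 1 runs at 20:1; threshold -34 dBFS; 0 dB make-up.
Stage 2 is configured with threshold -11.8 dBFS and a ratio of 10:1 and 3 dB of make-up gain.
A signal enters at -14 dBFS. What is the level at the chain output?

Stage 1: 20 dB above -34 dBFS, reduced 20:1 to 1 dB above → -33 dBFS.
Stage 2: -33 dBFS ≤ -11.8 dBFS, so stage 2 doesn't engage; make-up brings it to -30 dBFS.

-30 dBFS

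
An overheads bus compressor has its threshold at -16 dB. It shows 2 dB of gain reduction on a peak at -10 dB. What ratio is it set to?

1.5:1

Input overshoot = -10 − (-16) = 6 dB.
Output overshoot = 6 − 2 = 4 dB.
Ratio = input overshoot / output overshoot = 6 / 4 = 1.5.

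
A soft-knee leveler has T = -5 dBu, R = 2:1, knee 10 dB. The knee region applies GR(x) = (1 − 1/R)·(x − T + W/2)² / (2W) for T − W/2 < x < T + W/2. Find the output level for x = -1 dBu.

x − T + W/2 = -1 − (-5) + 5 = 9.
GR = (1 − 1/2) × 9² / 20 = 0.5 × 81 / 20 = 2.025 dB.
Output = -1 − 2.025 = -3.025 dBu.

-3.025 dBu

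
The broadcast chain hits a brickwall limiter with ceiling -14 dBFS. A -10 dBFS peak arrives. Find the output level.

-14 dBFS

At ∞:1, everything above -14 dBFS is held at the ceiling.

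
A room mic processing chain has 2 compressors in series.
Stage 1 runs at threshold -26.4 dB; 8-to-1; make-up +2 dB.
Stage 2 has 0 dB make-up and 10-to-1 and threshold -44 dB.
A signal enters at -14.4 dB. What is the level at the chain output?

Stage 1: 12 dB above -26.4 dB, reduced 8:1 to 1.5 dB above → -24.9 dB; +2 dB make-up → -22.9 dB.
Stage 2: 21.1 dB above -44 dB, reduced 10:1 to 2.11 dB above → -41.89 dB.

-41.89 dB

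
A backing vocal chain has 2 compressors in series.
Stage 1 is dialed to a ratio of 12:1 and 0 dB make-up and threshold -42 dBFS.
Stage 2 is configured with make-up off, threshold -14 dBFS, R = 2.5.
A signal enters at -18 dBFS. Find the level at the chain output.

-40 dBFS

Stage 1: 24 dB above -42 dBFS, reduced 12:1 to 2 dB above → -40 dBFS.
Stage 2: -40 dBFS ≤ -14 dBFS, so stage 2 doesn't engage; output -40 dBFS.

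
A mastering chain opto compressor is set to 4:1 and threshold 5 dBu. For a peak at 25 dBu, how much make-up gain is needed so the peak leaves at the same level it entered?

The peak compresses to 5 + 20/4 = 10 dBu.
To reach 25 dBu requires 25 − 10 = 15 dB of make-up.

15 dB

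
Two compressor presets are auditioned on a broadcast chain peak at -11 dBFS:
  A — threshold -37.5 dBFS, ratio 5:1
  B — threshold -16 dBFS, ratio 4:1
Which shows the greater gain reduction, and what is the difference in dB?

A, by 17.45 dB

A: overshoot 26.5 dB → output overshoot 5.3 dB → GR 21.2 dB.
B: overshoot 5 dB → output overshoot 1.25 dB → GR 3.75 dB.
Difference: 17.45 dB in favour of A.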